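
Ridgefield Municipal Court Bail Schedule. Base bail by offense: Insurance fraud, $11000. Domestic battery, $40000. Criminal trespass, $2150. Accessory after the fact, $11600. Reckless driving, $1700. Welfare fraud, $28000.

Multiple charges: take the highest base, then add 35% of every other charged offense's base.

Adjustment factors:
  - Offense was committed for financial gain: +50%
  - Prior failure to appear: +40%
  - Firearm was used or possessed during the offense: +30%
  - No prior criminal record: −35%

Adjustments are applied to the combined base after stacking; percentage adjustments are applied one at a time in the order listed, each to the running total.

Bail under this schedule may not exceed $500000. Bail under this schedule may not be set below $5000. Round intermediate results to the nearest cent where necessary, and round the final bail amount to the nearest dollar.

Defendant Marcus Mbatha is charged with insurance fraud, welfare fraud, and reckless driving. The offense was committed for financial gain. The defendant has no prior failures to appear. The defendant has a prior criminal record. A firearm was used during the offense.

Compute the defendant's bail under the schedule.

Base amounts from the schedule: insurance fraud $11000; welfare fraud $28000; reckless driving $1700.
Stacking rule: highest base plus 35% of each additional charge. Highest is welfare fraud at $28000. Additional: $11000 × 35% = $3850; $1700 × 35% = $595. Combined base = $28000 + $4445 = $32445.
Offense was committed for financial gain (+50%): $32445 × 1.5 = $48667.50.
Firearm was used or possessed during the offense (+30%): $48667.50 × 1.3 = $63267.75.
$63267.75 is within the $500000 maximum.
$63267.75 is at or above the $5000 minimum.
Rounded to the nearest dollar: $63268.

$63268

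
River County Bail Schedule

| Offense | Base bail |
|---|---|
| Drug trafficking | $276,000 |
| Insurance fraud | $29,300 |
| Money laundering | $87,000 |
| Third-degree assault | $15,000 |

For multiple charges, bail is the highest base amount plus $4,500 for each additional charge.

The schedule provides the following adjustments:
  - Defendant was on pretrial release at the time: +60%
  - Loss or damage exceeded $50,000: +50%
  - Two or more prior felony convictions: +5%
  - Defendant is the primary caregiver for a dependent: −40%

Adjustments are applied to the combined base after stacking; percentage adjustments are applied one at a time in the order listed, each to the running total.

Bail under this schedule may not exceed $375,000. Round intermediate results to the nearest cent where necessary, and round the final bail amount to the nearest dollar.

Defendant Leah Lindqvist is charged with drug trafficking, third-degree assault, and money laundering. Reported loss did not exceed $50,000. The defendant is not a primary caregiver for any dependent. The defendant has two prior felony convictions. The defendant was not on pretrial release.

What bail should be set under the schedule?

$299,250

Base amounts from the schedule: drug trafficking $276,000; third-degree assault $15,000; money laundering $87,000.
Stacking rule: highest base plus $4,500 per additional charge. Highest is drug trafficking at $276,000; 2 additional charges → +$9,000. Combined base = $285,000.
Two or more prior felony convictions (+5%): $285,000 × 1.05 = $299,250.
$299,250 is within the $375,000 maximum.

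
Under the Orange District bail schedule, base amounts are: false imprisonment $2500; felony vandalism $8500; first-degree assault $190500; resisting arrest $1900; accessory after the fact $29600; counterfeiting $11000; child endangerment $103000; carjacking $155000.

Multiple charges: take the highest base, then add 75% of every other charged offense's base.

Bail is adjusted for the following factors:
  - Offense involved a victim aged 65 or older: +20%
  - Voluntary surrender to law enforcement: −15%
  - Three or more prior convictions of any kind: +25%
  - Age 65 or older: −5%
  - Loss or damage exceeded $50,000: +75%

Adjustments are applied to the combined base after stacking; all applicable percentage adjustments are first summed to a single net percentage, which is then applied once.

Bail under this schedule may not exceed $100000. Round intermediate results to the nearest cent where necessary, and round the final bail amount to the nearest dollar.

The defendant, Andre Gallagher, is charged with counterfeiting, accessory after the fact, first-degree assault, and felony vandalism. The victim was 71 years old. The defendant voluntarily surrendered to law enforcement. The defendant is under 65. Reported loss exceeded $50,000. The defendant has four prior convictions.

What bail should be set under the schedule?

$100000

Base amounts from the schedule: counterfeiting $11000; accessory after the fact $29600; first-degree assault $190500; felony vandalism $8500.
Stacking rule: highest base plus 75% of each additional charge. Highest is first-degree assault at $190500. Additional: $11000 × 75% = $8250; $29600 × 75% = $22200; $8500 × 75% = $6375. Combined base = $190500 + $36825 = $227325.
Net percentage adjustment: +20% −15% +25% +75% = +105%. $227325 × 2.05 = $466016.25.
Result $466016.25 exceeds the maximum of $100000; bail is capped at $100000.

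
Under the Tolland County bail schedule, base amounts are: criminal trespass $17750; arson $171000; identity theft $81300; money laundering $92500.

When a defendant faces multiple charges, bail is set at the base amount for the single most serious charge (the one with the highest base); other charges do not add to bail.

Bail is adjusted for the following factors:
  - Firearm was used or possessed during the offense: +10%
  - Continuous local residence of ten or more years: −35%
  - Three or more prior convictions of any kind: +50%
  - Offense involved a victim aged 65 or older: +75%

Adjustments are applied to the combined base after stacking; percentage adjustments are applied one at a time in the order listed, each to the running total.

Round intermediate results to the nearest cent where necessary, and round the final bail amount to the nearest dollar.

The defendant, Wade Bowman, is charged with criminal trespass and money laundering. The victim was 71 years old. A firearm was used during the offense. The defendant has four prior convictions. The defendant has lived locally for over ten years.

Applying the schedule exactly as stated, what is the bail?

$173611

Base amounts from the schedule: criminal trespass $17750; money laundering $92500.
Stacking rule: use the highest base only. Highest is money laundering at $92500. Combined base = $92500.
Firearm was used or possessed during the offense (+10%): $92500 × 1.1 = $101750.
Continuous local residence of ten or more years (−35%): $101750 × 0.65 = $66137.50.
Three or more prior convictions of any kind (+50%): $66137.50 × 1.5 = $99206.25.
Offense involved a victim aged 65 or older (+75%): $99206.25 × 1.75 = $173610.94.
Rounded to the nearest dollar: $173611.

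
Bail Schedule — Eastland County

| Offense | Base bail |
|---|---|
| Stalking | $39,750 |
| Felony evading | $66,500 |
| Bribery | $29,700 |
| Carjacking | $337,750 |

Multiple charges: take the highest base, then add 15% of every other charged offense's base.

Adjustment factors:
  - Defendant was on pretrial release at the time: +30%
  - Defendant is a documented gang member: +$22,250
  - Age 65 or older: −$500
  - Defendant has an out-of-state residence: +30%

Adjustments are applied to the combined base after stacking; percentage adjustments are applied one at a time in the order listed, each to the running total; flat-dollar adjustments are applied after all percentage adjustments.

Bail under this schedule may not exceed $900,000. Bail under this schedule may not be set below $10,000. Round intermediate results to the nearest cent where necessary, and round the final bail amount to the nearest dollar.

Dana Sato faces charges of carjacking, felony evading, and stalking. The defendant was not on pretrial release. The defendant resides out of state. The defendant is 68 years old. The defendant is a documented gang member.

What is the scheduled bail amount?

$481,544

Base amounts from the schedule: carjacking $337,750; felony evading $66,500; stalking $39,750.
Stacking rule: highest base plus 15% of each additional charge. Highest is carjacking at $337,750. Additional: $66,500 × 15% = $9,975; $39,750 × 15% = $5,962.50. Combined base = $337,750 + $15,937.50 = $353,687.50.
Defendant has an out-of-state residence (+30%): $353,687.50 × 1.3 = $459,793.75.
Defendant is a documented gang member (+$22,250 flat): $459,793.75 + $22,250 = $482,043.75.
Age 65 or older (−$500 flat): $482,043.75 − $500 = $481,543.75.
$481,543.75 is within the $900,000 maximum.
$481,543.75 is at or above the $10,000 minimum.
Rounded to the nearest dollar: $481,544.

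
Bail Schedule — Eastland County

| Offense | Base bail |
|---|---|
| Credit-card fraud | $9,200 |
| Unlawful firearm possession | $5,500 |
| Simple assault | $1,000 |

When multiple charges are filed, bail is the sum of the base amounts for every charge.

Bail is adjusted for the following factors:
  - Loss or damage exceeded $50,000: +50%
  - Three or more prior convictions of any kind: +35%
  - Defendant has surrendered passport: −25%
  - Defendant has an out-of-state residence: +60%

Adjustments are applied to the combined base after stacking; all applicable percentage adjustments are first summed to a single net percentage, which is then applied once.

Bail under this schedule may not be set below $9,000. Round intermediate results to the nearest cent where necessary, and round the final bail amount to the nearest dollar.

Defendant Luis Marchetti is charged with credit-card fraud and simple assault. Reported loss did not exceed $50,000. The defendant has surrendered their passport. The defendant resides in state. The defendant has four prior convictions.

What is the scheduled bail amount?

$11,220

Base amounts from the schedule: credit-card fraud $9,200; simple assault $1,000.
Stacking rule: sum of all bases. $9,200 + $1,000 = $10,200.
Net percentage adjustment: +35% −25% = +10%. $10,200 × 1.1 = $11,220.
$11,220 is at or above the $9,000 minimum.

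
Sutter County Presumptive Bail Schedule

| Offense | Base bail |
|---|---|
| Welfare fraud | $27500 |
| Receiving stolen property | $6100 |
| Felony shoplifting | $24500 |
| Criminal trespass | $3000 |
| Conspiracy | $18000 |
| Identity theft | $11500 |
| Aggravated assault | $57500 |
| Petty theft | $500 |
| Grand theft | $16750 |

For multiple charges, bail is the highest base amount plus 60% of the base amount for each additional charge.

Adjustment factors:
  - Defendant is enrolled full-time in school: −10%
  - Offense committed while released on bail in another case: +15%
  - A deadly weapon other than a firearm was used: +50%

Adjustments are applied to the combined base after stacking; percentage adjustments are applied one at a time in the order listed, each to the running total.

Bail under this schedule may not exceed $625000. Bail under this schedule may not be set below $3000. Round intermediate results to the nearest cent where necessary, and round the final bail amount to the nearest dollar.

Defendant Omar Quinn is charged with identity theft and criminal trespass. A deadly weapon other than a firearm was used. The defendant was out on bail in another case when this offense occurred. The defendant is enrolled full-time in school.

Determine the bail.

$20648

Base amounts from the schedule: identity theft $11500; criminal trespass $3000.
Stacking rule: highest base plus 60% of each additional charge. Highest is identity theft at $11500. Additional: $3000 × 60% = $1800. Combined base = $11500 + $1800 = $13300.
Defendant is enrolled full-time in school (−10%): $13300 × 0.9 = $11970.
Offense committed while released on bail in another case (+15%): $11970 × 1.15 = $13765.50.
A deadly weapon other than a firearm was used (+50%): $13765.50 × 1.5 = $20648.25.
$20648.25 is within the $625000 maximum.
$20648.25 is at or above the $3000 minimum.
Rounded to the nearest dollar: $20648.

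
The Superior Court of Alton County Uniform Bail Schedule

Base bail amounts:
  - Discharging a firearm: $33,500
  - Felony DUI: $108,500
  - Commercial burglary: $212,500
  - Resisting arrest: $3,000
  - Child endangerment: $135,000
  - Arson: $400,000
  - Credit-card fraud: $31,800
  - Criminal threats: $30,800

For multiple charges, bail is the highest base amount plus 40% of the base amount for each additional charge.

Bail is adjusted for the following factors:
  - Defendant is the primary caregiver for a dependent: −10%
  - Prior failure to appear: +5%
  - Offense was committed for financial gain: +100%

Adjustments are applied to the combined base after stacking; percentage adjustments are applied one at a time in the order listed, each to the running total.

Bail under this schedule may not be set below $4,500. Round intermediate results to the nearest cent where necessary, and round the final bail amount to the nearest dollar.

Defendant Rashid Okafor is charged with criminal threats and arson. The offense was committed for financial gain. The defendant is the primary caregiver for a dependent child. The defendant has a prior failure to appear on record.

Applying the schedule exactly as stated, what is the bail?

Base amounts from the schedule: criminal threats $30,800; arson $400,000.
Stacking rule: highest base plus 40% of each additional charge. Highest is arson at $400,000. Additional: $30,800 × 40% = $12,320. Combined base = $400,000 + $12,320 = $412,320.
Defendant is the primary caregiver for a dependent (−10%): $412,320 × 0.9 = $371,088.
Prior failure to appear (+5%): $371,088 × 1.05 = $389,642.40.
Offense was committed for financial gain (+100%): $389,642.40 × 2 = $779,284.80.
$779,284.80 is at or above the $4,500 minimum.
Rounded to the nearest dollar: $779,285.

$779,285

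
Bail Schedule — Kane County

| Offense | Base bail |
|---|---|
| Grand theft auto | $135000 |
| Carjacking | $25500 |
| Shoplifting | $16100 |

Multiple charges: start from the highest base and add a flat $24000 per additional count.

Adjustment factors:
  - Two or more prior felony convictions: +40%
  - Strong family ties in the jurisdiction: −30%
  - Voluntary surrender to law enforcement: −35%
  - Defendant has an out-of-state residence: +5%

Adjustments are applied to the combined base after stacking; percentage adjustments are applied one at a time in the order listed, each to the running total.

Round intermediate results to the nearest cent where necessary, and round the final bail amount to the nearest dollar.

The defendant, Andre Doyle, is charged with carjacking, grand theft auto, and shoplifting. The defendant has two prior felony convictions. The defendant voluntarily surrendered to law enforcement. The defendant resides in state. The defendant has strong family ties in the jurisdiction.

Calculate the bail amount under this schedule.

Base amounts from the schedule: carjacking $25500; grand theft auto $135000; shoplifting $16100.
Stacking rule: highest base plus $24000 per additional charge. Highest is grand theft auto at $135000; 2 additional charges → +$48000. Combined base = $183000.
Two or more prior felony convictions (+40%): $183000 × 1.4 = $256200.
Strong family ties in the jurisdiction (−30%): $256200 × 0.7 = $179340.
Voluntary surrender to law enforcement (−35%): $179340 × 0.65 = $116571.

$116571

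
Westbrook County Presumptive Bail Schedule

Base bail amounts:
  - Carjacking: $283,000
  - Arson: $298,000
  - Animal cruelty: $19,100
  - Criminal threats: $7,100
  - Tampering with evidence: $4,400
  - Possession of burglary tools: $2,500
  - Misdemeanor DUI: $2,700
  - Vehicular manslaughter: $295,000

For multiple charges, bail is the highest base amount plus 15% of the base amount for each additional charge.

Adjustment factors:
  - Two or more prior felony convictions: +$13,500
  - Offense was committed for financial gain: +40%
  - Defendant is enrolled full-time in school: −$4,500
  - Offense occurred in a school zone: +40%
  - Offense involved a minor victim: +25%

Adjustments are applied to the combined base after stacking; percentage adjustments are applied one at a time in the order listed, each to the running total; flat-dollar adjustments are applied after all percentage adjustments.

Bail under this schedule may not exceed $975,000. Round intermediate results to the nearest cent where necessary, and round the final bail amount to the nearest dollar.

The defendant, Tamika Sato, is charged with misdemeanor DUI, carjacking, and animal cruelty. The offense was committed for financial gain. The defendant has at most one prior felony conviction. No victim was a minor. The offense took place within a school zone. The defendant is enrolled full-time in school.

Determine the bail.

Base amounts from the schedule: misdemeanor DUI $2,700; carjacking $283,000; animal cruelty $19,100.
Stacking rule: highest base plus 15% of each additional charge. Highest is carjacking at $283,000. Additional: $2,700 × 15% = $405; $19,100 × 15% = $2,865. Combined base = $283,000 + $3,270 = $286,270.
Offense was committed for financial gain (+40%): $286,270 × 1.4 = $400,778.
Offense occurred in a school zone (+40%): $400,778 × 1.4 = $561,089.20.
Defendant is enrolled full-time in school (−$4,500 flat): $561,089.20 − $4,500 = $556,589.20.
$556,589.20 is within the $975,000 maximum.
Rounded to the nearest dollar: $556,589.

$556,589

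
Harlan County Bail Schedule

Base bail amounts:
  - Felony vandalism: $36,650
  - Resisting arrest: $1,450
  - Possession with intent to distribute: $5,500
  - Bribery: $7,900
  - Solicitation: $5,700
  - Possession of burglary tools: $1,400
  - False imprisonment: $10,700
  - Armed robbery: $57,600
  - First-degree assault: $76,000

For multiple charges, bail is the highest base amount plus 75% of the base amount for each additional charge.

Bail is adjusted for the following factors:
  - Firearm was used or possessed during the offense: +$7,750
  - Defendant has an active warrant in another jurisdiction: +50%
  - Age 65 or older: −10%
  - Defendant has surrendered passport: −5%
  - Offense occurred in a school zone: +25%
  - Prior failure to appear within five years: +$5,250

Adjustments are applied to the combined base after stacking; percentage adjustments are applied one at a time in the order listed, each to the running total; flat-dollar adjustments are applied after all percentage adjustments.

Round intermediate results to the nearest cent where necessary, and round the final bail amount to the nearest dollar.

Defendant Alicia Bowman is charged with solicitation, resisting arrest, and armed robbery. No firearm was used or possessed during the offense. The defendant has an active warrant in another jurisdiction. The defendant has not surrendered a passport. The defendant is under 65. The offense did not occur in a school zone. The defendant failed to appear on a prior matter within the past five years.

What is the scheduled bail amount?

$99,694

Base amounts from the schedule: solicitation $5,700; resisting arrest $1,450; armed robbery $57,600.
Stacking rule: highest base plus 75% of each additional charge. Highest is armed robbery at $57,600. Additional: $5,700 × 75% = $4,275; $1,450 × 75% = $1,087.50. Combined base = $57,600 + $5,362.50 = $62,962.50.
Defendant has an active warrant in another jurisdiction (+50%): $62,962.50 × 1.5 = $94,443.75.
Prior failure to appear within five years (+$5,250 flat): $94,443.75 + $5,250 = $99,693.75.
Rounded to the nearest dollar: $99,694.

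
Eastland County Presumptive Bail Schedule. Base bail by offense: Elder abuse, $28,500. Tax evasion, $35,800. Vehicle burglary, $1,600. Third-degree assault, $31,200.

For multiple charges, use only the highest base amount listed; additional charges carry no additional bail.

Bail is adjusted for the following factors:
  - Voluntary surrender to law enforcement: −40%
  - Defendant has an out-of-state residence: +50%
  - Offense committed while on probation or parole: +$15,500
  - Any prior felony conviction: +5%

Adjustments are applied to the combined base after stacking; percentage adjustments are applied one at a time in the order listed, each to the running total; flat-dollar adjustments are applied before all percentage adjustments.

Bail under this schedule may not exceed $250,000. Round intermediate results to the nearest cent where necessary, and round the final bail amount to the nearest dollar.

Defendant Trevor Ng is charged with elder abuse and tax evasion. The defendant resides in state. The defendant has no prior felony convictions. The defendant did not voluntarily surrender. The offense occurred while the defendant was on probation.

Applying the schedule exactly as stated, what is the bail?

$51,300

Base amounts from the schedule: elder abuse $28,500; tax evasion $35,800.
Stacking rule: use the highest base only. Highest is tax evasion at $35,800. Combined base = $35,800.
Offense committed while on probation or parole (+$15,500 flat): $35,800 + $15,500 = $51,300.
$51,300 is within the $250,000 maximum.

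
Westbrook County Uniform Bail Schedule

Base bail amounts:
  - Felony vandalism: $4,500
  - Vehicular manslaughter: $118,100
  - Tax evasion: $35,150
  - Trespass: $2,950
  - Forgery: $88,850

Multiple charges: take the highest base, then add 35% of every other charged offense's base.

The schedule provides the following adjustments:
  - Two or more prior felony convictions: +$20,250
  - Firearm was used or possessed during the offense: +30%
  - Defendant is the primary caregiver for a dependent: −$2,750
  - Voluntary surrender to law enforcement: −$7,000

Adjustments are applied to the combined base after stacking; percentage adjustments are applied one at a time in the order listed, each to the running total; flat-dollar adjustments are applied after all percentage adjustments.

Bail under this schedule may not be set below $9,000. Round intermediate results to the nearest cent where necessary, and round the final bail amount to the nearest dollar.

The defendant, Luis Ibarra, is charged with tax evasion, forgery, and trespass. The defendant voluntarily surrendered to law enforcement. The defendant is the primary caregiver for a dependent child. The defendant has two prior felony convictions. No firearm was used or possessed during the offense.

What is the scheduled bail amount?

Base amounts from the schedule: tax evasion $35,150; forgery $88,850; trespass $2,950.
Stacking rule: highest base plus 35% of each additional charge. Highest is forgery at $88,850. Additional: $35,150 × 35% = $12,302.50; $2,950 × 35% = $1,032.50. Combined base = $88,850 + $13,335 = $102,185.
Two or more prior felony convictions (+$20,250 flat): $102,185 + $20,250 = $122,435.
Defendant is the primary caregiver for a dependent (−$2,750 flat): $122,435 − $2,750 = $119,685.
Voluntary surrender to law enforcement (−$7,000 flat): $119,685 − $7,000 = $112,685.
$112,685 is at or above the $9,000 minimum.

$112,685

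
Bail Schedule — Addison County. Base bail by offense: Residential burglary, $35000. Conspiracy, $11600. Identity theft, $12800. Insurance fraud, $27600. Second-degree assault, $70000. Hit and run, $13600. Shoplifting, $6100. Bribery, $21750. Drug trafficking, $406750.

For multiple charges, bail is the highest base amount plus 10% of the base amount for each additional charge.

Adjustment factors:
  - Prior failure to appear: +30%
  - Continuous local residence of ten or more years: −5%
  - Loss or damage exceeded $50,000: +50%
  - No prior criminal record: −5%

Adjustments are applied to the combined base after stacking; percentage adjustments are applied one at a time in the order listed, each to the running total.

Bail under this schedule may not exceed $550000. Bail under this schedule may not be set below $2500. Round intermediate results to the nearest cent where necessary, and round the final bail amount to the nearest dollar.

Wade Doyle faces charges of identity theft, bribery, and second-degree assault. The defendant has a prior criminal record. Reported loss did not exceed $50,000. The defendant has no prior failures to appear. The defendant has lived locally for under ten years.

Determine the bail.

Base amounts from the schedule: identity theft $12800; bribery $21750; second-degree assault $70000.
Stacking rule: highest base plus 10% of each additional charge. Highest is second-degree assault at $70000. Additional: $12800 × 10% = $1280; $21750 × 10% = $2175. Combined base = $70000 + $3455 = $73455.
No adjustment factors apply to this defendant.
$73455 is within the $550000 maximum.
$73455 is at or above the $2500 minimum.

$73455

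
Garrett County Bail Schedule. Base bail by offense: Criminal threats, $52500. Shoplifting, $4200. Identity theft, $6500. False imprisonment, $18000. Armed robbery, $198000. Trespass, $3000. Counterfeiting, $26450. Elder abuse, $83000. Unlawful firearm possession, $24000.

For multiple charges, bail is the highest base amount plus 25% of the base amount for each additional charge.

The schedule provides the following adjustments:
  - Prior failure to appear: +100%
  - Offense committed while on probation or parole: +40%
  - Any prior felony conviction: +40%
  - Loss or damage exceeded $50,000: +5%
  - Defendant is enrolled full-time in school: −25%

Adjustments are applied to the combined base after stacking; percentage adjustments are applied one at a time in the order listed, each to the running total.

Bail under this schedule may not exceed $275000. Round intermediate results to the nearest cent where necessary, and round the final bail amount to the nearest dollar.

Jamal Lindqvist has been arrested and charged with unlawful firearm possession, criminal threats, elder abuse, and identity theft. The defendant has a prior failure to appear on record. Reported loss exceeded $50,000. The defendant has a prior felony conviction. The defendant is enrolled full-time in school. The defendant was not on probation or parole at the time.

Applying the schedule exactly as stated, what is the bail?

Base amounts from the schedule: unlawful firearm possession $24000; criminal threats $52500; elder abuse $83000; identity theft $6500.
Stacking rule: highest base plus 25% of each additional charge. Highest is elder abuse at $83000. Additional: $24000 × 25% = $6000; $52500 × 25% = $13125; $6500 × 25% = $1625. Combined base = $83000 + $20750 = $103750.
Prior failure to appear (+100%): $103750 × 2 = $207500.
Any prior felony conviction (+40%): $207500 × 1.4 = $290500.
Loss or damage exceeded $50,000 (+5%): $290500 × 1.05 = $305025.
Defendant is enrolled full-time in school (−25%): $305025 × 0.75 = $228768.75.
$228768.75 is within the $275000 maximum.
Rounded to the nearest dollar: $228769.

$228769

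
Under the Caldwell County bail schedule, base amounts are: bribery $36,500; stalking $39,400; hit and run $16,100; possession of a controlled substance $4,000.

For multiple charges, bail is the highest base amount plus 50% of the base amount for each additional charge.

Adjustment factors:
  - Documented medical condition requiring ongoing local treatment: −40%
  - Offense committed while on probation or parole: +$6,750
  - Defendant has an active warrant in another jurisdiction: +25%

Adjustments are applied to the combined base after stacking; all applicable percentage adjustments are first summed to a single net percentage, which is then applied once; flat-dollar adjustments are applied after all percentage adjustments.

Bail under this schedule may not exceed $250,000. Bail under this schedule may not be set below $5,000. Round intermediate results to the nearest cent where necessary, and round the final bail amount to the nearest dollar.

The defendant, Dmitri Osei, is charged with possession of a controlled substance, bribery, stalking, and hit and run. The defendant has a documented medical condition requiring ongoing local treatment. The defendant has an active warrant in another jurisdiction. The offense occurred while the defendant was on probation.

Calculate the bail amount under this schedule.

$64,295

Base amounts from the schedule: possession of a controlled substance $4,000; bribery $36,500; stalking $39,400; hit and run $16,100.
Stacking rule: highest base plus 50% of each additional charge. Highest is stalking at $39,400. Additional: $4,000 × 50% = $2,000; $36,500 × 50% = $18,250; $16,100 × 50% = $8,050. Combined base = $39,400 + $28,300 = $67,700.
Net percentage adjustment: −40% +25% = −15%. $67,700 × 0.85 = $57,545.
Offense committed while on probation or parole (+$6,750 flat): $57,545 + $6,750 = $64,295.
$64,295 is within the $250,000 maximum.
$64,295 is at or above the $5,000 minimum.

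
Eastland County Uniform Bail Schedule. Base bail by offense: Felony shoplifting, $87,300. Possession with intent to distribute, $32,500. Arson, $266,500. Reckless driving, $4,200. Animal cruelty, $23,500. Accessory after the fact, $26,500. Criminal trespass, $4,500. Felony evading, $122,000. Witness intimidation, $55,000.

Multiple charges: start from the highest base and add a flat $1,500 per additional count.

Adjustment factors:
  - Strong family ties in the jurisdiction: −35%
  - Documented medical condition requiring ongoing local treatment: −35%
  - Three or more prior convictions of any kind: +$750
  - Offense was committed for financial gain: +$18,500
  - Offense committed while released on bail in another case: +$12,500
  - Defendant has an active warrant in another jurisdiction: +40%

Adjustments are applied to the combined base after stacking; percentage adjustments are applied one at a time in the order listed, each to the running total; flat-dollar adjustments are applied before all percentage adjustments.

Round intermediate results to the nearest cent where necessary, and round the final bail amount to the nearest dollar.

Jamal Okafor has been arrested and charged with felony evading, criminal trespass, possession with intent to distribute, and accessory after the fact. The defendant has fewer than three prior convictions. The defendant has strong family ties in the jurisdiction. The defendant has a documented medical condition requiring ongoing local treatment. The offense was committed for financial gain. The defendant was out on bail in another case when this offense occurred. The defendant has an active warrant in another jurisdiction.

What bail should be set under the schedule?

$93,161

Base amounts from the schedule: felony evading $122,000; criminal trespass $4,500; possession with intent to distribute $32,500; accessory after the fact $26,500.
Stacking rule: highest base plus $1,500 per additional charge. Highest is felony evading at $122,000; 3 additional charges → +$4,500. Combined base = $126,500.
Offense was committed for financial gain (+$18,500 flat): $126,500 + $18,500 = $145,000.
Offense committed while released on bail in another case (+$12,500 flat): $145,000 + $12,500 = $157,500.
Strong family ties in the jurisdiction (−35%): $157,500 × 0.65 = $102,375.
Documented medical condition requiring ongoing local treatment (−35%): $102,375 × 0.65 = $66,543.75.
Defendant has an active warrant in another jurisdiction (+40%): $66,543.75 × 1.4 = $93,161.25.
Rounded to the nearest dollar: $93,161.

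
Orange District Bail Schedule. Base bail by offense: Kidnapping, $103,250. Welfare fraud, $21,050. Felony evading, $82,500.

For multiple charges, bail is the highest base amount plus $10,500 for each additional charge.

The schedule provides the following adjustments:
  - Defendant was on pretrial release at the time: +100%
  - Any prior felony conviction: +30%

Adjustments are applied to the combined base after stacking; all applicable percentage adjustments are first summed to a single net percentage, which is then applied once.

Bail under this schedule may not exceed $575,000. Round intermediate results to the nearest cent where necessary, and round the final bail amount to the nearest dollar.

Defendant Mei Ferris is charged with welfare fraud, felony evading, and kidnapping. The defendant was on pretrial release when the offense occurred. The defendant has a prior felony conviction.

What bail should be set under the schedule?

$285,775

Base amounts from the schedule: welfare fraud $21,050; felony evading $82,500; kidnapping $103,250.
Stacking rule: highest base plus $10,500 per additional charge. Highest is kidnapping at $103,250; 2 additional charges → +$21,000. Combined base = $124,250.
Net percentage adjustment: +100% +30% = +130%. $124,250 × 2.3 = $285,775.
$285,775 is within the $575,000 maximum.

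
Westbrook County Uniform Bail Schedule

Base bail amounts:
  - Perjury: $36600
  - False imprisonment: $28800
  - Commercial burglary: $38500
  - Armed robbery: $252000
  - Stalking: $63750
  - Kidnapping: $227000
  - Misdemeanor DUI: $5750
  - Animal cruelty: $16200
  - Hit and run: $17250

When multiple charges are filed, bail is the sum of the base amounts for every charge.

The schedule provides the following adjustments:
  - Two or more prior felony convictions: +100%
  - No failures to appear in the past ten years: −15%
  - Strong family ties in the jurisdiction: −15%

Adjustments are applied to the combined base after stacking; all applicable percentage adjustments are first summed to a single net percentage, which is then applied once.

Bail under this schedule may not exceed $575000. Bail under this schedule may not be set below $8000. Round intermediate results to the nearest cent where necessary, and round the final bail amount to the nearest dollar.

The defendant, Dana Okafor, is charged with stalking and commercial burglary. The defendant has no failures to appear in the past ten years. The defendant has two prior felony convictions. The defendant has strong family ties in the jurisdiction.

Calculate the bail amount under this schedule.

$173825

Base amounts from the schedule: stalking $63750; commercial burglary $38500.
Stacking rule: sum of all bases. $63750 + $38500 = $102250.
Net percentage adjustment: +100% −15% −15% = +70%. $102250 × 1.7 = $173825.
$173825 is within the $575000 maximum.
$173825 is at or above the $8000 minimum.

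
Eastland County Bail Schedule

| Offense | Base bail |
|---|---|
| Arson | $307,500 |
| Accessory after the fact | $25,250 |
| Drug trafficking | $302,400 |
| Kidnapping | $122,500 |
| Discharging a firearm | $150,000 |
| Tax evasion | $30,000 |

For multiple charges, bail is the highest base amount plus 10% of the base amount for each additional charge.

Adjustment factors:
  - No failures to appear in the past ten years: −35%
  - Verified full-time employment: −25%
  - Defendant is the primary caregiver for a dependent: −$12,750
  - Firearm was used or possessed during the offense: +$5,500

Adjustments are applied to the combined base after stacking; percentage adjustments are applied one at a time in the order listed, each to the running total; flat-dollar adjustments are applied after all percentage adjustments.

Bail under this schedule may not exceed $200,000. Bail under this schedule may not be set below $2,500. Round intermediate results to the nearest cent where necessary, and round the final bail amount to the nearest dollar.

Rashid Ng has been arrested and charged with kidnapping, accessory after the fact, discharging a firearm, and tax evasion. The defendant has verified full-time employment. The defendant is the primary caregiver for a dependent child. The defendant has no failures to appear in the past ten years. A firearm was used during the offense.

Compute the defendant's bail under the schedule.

Base amounts from the schedule: kidnapping $122,500; accessory after the fact $25,250; discharging a firearm $150,000; tax evasion $30,000.
Stacking rule: highest base plus 10% of each additional charge. Highest is discharging a firearm at $150,000. Additional: $122,500 × 10% = $12,250; $25,250 × 10% = $2,525; $30,000 × 10% = $3,000. Combined base = $150,000 + $17,775 = $167,775.
No failures to appear in the past ten years (−35%): $167,775 × 0.65 = $109,053.75.
Verified full-time employment (−25%): $109,053.75 × 0.75 = $81,790.31.
Defendant is the primary caregiver for a dependent (−$12,750 flat): $81,790.31 − $12,750 = $69,040.31.
Firearm was used or possessed during the offense (+$5,500 flat): $69,040.31 + $5,500 = $74,540.31.
$74,540.31 is within the $200,000 maximum.
$74,540.31 is at or above the $2,500 minimum.
Rounded to the nearest dollar: $74,540.

$74,540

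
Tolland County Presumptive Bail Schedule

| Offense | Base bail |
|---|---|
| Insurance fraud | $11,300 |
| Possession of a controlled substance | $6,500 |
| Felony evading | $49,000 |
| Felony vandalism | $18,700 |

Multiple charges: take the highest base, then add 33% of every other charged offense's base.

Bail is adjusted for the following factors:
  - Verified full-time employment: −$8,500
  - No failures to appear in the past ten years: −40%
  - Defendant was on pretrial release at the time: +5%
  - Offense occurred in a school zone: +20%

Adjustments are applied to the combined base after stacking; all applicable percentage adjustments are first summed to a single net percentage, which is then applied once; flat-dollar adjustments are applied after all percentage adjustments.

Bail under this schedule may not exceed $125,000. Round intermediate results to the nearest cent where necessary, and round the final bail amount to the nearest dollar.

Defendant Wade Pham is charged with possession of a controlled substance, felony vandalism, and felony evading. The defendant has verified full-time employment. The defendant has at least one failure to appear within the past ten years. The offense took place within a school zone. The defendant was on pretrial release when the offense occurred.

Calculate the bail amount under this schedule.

Base amounts from the schedule: possession of a controlled substance $6,500; felony vandalism $18,700; felony evading $49,000.
Stacking rule: highest base plus 33% of each additional charge. Highest is felony evading at $49,000. Additional: $6,500 × 33% = $2,145; $18,700 × 33% = $6,171. Combined base = $49,000 + $8,316 = $57,316.
Net percentage adjustment: +5% +20% = +25%. $57,316 × 1.25 = $71,645.
Verified full-time employment (−$8,500 flat): $71,645 − $8,500 = $63,145.
$63,145 is within the $125,000 maximum.

$63,145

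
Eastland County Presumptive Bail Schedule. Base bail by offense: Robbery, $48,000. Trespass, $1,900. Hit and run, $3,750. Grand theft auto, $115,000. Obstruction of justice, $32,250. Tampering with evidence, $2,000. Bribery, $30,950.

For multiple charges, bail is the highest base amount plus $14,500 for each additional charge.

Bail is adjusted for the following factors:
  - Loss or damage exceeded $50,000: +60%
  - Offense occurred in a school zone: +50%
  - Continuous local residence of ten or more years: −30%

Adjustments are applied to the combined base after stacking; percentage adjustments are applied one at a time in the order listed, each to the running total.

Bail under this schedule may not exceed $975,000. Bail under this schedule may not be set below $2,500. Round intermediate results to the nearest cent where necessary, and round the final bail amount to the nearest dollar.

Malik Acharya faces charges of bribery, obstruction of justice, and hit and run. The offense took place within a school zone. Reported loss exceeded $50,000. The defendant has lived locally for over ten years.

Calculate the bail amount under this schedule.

Base amounts from the schedule: bribery $30,950; obstruction of justice $32,250; hit and run $3,750.
Stacking rule: highest base plus $14,500 per additional charge. Highest is obstruction of justice at $32,250; 2 additional charges → +$29,000. Combined base = $61,250.
Loss or damage exceeded $50,000 (+60%): $61,250 × 1.6 = $98,000.
Offense occurred in a school zone (+50%): $98,000 × 1.5 = $147,000.
Continuous local residence of ten or more years (−30%): $147,000 × 0.7 = $102,900.
$102,900 is within the $975,000 maximum.
$102,900 is at or above the $2,500 minimum.

$102,900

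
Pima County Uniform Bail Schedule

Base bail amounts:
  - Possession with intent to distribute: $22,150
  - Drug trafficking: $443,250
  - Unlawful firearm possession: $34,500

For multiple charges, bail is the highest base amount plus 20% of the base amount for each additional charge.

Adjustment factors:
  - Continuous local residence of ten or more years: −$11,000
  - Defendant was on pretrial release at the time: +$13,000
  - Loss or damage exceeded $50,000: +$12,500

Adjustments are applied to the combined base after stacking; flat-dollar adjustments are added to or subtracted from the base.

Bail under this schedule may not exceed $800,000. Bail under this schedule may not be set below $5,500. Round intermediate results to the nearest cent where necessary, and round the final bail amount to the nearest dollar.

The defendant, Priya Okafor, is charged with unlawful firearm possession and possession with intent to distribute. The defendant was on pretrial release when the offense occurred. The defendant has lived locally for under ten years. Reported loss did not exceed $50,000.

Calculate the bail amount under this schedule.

$51,930

Base amounts from the schedule: unlawful firearm possession $34,500; possession with intent to distribute $22,150.
Stacking rule: highest base plus 20% of each additional charge. Highest is unlawful firearm possession at $34,500. Additional: $22,150 × 20% = $4,430. Combined base = $34,500 + $4,430 = $38,930.
Defendant was on pretrial release at the time (+$13,000 flat): $38,930 + $13,000 = $51,930.
$51,930 is within the $800,000 maximum.
$51,930 is at or above the $5,500 minimum.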